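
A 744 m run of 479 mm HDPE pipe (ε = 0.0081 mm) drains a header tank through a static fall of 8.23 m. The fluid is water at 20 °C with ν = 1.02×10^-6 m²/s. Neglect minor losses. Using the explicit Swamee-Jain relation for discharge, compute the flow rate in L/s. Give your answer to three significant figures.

Swamee-Jain (Type II): Q = -0.965·√(gD⁵h_f/L)·ln[ε/(3.7D) + √(3.17ν²L/(gD³h_f))]
√(gD⁵h_f/L) = √(9.81·0.479⁵·8.23/744) = 0.05231
ε/(3.7D) = 4.57×10^-6; √(3.17ν²L/(gD³h_f)) = 1.66×10^-5
Q = -0.965·0.05231·ln(2.120×10^-5) = 0.5432 m³/s
Check: V = 3.01 m/s, Re = 1.42×10^6, f = 0.01145, h_f = 8.24 m ≈ 8.23 m ✓

Q ≈ 543 L/s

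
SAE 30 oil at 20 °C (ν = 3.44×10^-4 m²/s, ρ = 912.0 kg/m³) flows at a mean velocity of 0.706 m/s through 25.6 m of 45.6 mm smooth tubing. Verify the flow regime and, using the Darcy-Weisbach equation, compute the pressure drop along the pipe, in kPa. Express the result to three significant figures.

Δp ≈ 87.3 kPa

Re = VD/ν = 0.706·0.04560/3.44×10^-4 = 93.6 → laminar (Re < 2300)
f = 64/Re = 0.6839
h_f = f(L/D)V²/(2g) = 0.6839·(25.6/0.04560)·0.706²/(2·9.81) = 9.753 m
Δp = ρg·h_f = 912.0·9.81·9.753 = 87.26 kPa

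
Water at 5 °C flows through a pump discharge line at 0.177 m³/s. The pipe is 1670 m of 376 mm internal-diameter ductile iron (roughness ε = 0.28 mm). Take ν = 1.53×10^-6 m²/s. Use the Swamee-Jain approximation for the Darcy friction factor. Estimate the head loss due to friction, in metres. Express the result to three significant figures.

h_f ≈ 11.1 m

V = 4Q/(πD²) = 4·0.177/(π·0.376²) = 1.594 m/s
Re = VD/ν = 1.594·0.376/1.53×10^-6 = 3.92×10^5 → turbulent
ε/D = 0.28/376 = 7.45×10^-4
Swamee-Jain: f = 0.01935
h_f = f(L/D)V²/(2g) = 0.01935·(1670/0.376)·1.594²/(2·9.81) = 11.13 m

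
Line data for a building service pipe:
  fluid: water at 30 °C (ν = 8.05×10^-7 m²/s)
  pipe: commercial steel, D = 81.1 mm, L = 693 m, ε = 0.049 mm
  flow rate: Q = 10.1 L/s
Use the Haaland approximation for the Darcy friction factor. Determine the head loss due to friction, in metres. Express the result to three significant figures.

h_f ≈ 31.9 m

V = 4Q/(πD²) = 4·0.0101/(π·0.0811²) = 1.955 m/s
Re = VD/ν = 1.955·0.0811/8.05×10^-7 = 1.97×10^5 → turbulent
ε/D = 0.049/81.1 = 6.04×10^-4
Haaland: f = 0.01919
h_f = f(L/D)V²/(2g) = 0.01919·(693/0.0811)·1.955²/(2·9.81) = 31.95 m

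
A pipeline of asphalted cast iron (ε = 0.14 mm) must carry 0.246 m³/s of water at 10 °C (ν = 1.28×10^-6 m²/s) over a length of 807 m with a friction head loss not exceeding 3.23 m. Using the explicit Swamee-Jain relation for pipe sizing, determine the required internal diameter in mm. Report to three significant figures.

D ≈ 466 mm

Swamee-Jain (Type III): D = 0.66·[ε^1.25·(LQ²/(gh_f))^4.75 + ν·Q^9.4·(L/(gh_f))^5.2]^0.04
LQ²/(gh_f) = 1.541; L/(gh_f) = 25.47
Term 1 = ε^1.25·(…)^4.75 = 1.19×10^-4; Term 2 = ν·Q^9.4·(…)^5.2 = 4.93×10^-5
D = 0.66·(1.19×10^-4 + 4.93×10^-5)^0.04 = 0.4662 m = 466 mm
Check: V = 1.44 m/s, Re = 5.25×10^5, f = 0.01632, h_f = 2.99 m ≈ 3.23 m ✓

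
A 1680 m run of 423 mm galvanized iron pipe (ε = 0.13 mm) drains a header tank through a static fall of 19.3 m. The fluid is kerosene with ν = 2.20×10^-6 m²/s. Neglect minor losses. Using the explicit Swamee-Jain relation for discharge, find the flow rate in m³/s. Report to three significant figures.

Swamee-Jain (Type II): Q = -0.965·√(gD⁵h_f/L)·ln[ε/(3.7D) + √(3.17ν²L/(gD³h_f))]
√(gD⁵h_f/L) = √(9.81·0.423⁵·19.3/1680) = 0.03907
ε/(3.7D) = 8.31×10^-5; √(3.17ν²L/(gD³h_f)) = 4.24×10^-5
Q = -0.965·0.03907·ln(1.255×10^-4) = 0.3387 m³/s
Check: V = 2.41 m/s, Re = 4.63×10^5, f = 0.01652, h_f = 19.4 m ≈ 19.3 m ✓

Q ≈ 0.339 m³/s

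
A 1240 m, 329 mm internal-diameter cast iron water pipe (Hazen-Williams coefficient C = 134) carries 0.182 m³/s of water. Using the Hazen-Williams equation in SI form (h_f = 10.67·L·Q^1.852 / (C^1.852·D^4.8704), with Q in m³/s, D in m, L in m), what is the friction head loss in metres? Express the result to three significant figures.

h_f = 10.67·1240·0.182^1.852 / (134^1.852·0.329^4.8704) = 14.56 m

h_f ≈ 14.6 m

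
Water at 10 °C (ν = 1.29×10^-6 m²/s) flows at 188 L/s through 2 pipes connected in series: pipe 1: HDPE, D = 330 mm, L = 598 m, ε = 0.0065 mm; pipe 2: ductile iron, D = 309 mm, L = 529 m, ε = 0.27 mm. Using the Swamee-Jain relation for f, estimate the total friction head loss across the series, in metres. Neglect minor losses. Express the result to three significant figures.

Pipe 1: V = 2.198 m/s, Re = 5.62×10^5, ε/D = 1.97×10^-5, f = 0.01315, h_1 = f(L/D)V²/2g = 5.870 m
Pipe 2: V = 2.507 m/s, Re = 6.01×10^5, ε/D = 8.74×10^-4, f = 0.01967, h_2 = f(L/D)V²/2g = 10.79 m
Series → Q common, losses add: H = Σh = 16.66 m

H ≈ 16.7 m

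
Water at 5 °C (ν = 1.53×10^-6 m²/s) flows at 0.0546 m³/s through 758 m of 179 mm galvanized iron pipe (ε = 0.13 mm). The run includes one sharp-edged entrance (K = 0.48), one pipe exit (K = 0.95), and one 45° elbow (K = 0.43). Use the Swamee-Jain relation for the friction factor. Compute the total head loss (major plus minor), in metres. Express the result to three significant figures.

H_L ≈ 20.5 m

V = 4Q/(πD²) = 2.170 m/s; V²/2g = 0.2399 m
Re = 2.54×10^5, ε/D = 7.26×10^-4 → f = 0.01971 (Swamee-Jain)
Major: h_f = f(L/D)·V²/2g = 0.01971·4235·0.2399 = 20.03 m
Minor: ΣK = 1.86; h_m = ΣK·V²/2g = 0.4463 m
Total H_L = 20.03 + 0.4463 = 20.48 m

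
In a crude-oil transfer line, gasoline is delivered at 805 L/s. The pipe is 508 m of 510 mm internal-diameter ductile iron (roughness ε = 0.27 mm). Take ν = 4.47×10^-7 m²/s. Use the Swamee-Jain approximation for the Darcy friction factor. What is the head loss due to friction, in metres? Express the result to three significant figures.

h_f ≈ 13.5 m

V = 4Q/(πD²) = 4·0.805/(π·0.510²) = 3.941 m/s
Re = VD/ν = 3.941·0.510/4.47×10^-7 = 4.50×10^6 → turbulent
ε/D = 0.27/510 = 5.29×10^-4
Swamee-Jain: f = 0.01707
h_f = f(L/D)V²/(2g) = 0.01707·(508/0.510)·3.941²/(2·9.81) = 13.46 m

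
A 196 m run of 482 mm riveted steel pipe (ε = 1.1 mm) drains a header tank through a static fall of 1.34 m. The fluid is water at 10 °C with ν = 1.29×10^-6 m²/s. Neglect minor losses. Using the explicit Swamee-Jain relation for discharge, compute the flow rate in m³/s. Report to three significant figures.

Q ≈ 0.296 m³/s

Swamee-Jain (Type II): Q = -0.965·√(gD⁵h_f/L)·ln[ε/(3.7D) + √(3.17ν²L/(gD³h_f))]
√(gD⁵h_f/L) = √(9.81·0.482⁵·1.34/196) = 0.04177
ε/(3.7D) = 6.17×10^-4; √(3.17ν²L/(gD³h_f)) = 2.65×10^-5
Q = -0.965·0.04177·ln(6.433×10^-4) = 0.2962 m³/s
Check: V = 1.62 m/s, Re = 6.07×10^5, f = 0.02464, h_f = 1.35 m ≈ 1.34 m ✓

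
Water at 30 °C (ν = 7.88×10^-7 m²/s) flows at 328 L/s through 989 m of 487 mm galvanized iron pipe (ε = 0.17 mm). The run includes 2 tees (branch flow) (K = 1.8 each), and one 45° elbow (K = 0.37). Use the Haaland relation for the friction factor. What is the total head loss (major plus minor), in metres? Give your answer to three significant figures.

V = 4Q/(πD²) = 1.761 m/s; V²/2g = 0.1580 m
Re = 1.09×10^6, ε/D = 3.49×10^-4 → f = 0.01599 (Haaland)
Major: h_f = f(L/D)·V²/2g = 0.01599·2031·0.1580 = 5.131 m
Minor: ΣK = 3.97; h_m = ΣK·V²/2g = 0.6274 m
Total H_L = 5.131 + 0.6274 = 5.758 m

H_L ≈ 5.76 m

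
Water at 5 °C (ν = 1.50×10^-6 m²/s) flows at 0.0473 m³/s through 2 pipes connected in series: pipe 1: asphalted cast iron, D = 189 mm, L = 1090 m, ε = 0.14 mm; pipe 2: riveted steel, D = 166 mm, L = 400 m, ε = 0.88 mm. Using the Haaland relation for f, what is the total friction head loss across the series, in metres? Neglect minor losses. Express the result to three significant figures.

H ≈ 34.9 m

Pipe 1: V = 1.686 m/s, Re = 2.12×10^5, ε/D = 7.41×10^-4, f = 0.01973, h_1 = f(L/D)V²/2g = 16.49 m
Pipe 2: V = 2.186 m/s, Re = 2.42×10^5, ε/D = 0.00530, f = 0.03132, h_2 = f(L/D)V²/2g = 18.37 m
Series → Q common, losses add: H = Σh = 34.86 m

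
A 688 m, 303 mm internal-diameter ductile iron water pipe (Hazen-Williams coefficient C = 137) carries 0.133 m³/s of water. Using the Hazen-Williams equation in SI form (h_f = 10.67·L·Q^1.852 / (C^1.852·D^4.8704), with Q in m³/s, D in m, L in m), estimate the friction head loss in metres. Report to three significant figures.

h_f = 10.67·688·0.133^1.852 / (137^1.852·0.303^4.8704) = 6.479 m

h_f ≈ 6.48 m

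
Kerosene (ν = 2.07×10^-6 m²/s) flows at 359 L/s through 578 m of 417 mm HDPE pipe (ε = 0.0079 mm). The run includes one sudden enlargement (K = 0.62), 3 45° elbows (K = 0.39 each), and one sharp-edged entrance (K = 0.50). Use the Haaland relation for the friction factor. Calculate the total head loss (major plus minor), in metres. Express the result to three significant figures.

V = 4Q/(πD²) = 2.629 m/s; V²/2g = 0.3522 m
Re = 5.30×10^5, ε/D = 1.89×10^-5 → f = 0.01316 (Haaland)
Major: h_f = f(L/D)·V²/2g = 0.01316·1386·0.3522 = 6.425 m
Minor: ΣK = 2.29; h_m = ΣK·V²/2g = 0.8065 m
Total H_L = 6.425 + 0.8065 = 7.231 m

H_L ≈ 7.23 m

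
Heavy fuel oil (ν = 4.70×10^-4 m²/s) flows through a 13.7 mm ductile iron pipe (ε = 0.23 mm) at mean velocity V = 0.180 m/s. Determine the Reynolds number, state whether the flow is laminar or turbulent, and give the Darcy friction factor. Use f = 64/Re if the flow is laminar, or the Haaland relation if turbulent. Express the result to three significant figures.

Re = VD/ν = 0.1800·0.0137/4.70×10^-4 = 5.25
Re < 2300 → laminar → f = 64/Re = 12.20

Re ≈ 5.25; laminar; f = 64/Re ≈ 12.2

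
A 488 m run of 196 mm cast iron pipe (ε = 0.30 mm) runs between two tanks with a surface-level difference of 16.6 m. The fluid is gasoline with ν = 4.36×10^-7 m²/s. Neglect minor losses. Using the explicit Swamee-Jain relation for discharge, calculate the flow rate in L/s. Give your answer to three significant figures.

Q ≈ 73.5 L/s

Swamee-Jain (Type II): Q = -0.965·√(gD⁵h_f/L)·ln[ε/(3.7D) + √(3.17ν²L/(gD³h_f))]
√(gD⁵h_f/L) = √(9.81·0.196⁵·16.6/488) = 0.009825
ε/(3.7D) = 4.14×10^-4; √(3.17ν²L/(gD³h_f)) = 1.55×10^-5
Q = -0.965·0.009825·ln(4.292×10^-4) = 0.07351 m³/s
Check: V = 2.44 m/s, Re = 1.10×10^6, f = 0.02212, h_f = 16.7 m ≈ 16.6 m ✓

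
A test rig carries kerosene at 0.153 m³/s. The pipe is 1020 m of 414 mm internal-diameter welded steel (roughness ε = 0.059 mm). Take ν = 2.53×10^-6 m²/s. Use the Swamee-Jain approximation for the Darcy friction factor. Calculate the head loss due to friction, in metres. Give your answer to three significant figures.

V = 4Q/(πD²) = 4·0.153/(π·0.414²) = 1.137 m/s
Re = VD/ν = 1.137·0.414/2.53×10^-6 = 1.86×10^5 → turbulent
ε/D = 0.059/414 = 1.43×10^-4
Swamee-Jain: f = 0.01690
h_f = f(L/D)V²/(2g) = 0.01690·(1020/0.414)·1.137²/(2·9.81) = 2.741 m

h_f ≈ 2.74 m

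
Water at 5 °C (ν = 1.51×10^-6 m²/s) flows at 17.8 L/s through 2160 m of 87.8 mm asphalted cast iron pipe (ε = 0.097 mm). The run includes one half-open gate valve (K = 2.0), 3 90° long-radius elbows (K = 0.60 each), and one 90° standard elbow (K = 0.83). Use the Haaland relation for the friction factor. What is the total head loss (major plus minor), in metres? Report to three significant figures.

V = 4Q/(πD²) = 2.940 m/s; V²/2g = 0.4405 m
Re = 1.71×10^5, ε/D = 0.00110 → f = 0.02150 (Haaland)
Major: h_f = f(L/D)·V²/2g = 0.02150·24601·0.4405 = 233.0 m
Minor: ΣK = 4.63; h_m = ΣK·V²/2g = 2.040 m
Total H_L = 233.0 + 2.040 = 235.1 m

H_L ≈ 235 m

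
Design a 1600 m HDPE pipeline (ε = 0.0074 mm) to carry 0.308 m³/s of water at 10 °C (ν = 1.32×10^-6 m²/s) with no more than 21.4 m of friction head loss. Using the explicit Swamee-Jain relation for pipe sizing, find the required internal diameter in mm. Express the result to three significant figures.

Swamee-Jain (Type III): D = 0.66·[ε^1.25·(LQ²/(gh_f))^4.75 + ν·Q^9.4·(L/(gh_f))^5.2]^0.04
LQ²/(gh_f) = 0.7230; L/(gh_f) = 7.621
Term 1 = ε^1.25·(…)^4.75 = 8.27×10^-8; Term 2 = ν·Q^9.4·(…)^5.2 = 7.93×10^-7
D = 0.66·(8.27×10^-8 + 7.93×10^-7)^0.04 = 0.3778 m = 378 mm
Check: V = 2.75 m/s, Re = 7.86×10^5, f = 0.01250, h_f = 20.4 m ≈ 21.4 m ✓

D ≈ 378 mm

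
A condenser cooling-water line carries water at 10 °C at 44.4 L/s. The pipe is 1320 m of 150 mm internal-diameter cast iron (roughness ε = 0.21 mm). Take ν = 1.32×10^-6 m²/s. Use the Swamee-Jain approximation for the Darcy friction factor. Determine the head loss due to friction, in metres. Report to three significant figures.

h_f ≈ 63.2 m

V = 4Q/(πD²) = 4·0.0444/(π·0.150²) = 2.513 m/s
Re = VD/ν = 2.513·0.150/1.32×10^-6 = 2.86×10^5 → turbulent
ε/D = 0.21/150 = 0.00140
Swamee-Jain: f = 0.02231
h_f = f(L/D)V²/(2g) = 0.02231·(1320/0.150)·2.513²/(2·9.81) = 63.16 m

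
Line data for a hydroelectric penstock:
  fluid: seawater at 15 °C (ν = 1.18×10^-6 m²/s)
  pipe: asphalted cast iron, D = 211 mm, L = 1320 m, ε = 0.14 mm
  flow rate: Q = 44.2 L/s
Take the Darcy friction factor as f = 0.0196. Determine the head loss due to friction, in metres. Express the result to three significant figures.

h_f ≈ 9.99 m

V = 4Q/(πD²) = 4·0.0442/(π·0.211²) = 1.264 m/s
h_f = f(L/D)V²/(2g) = 0.01960·(1320/0.211)·1.264²/(2·9.81) = 9.986 m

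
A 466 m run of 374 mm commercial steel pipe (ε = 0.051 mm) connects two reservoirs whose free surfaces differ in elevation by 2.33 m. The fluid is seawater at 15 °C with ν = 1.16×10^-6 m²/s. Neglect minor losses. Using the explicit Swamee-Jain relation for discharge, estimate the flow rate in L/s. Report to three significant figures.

Q ≈ 173 L/s

Swamee-Jain (Type II): Q = -0.965·√(gD⁵h_f/L)·ln[ε/(3.7D) + √(3.17ν²L/(gD³h_f))]
√(gD⁵h_f/L) = √(9.81·0.374⁵·2.33/466) = 0.01895
ε/(3.7D) = 3.69×10^-5; √(3.17ν²L/(gD³h_f)) = 4.08×10^-5
Q = -0.965·0.01895·ln(7.763×10^-5) = 0.1730 m³/s
Check: V = 1.57 m/s, Re = 5.08×10^5, f = 0.01485, h_f = 2.34 m ≈ 2.33 m ✓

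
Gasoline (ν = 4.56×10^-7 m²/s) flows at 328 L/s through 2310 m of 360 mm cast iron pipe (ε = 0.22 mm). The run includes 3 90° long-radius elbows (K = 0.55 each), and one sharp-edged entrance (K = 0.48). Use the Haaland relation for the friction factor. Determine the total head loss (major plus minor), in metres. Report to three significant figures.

V = 4Q/(πD²) = 3.222 m/s; V²/2g = 0.5292 m
Re = 2.54×10^6, ε/D = 6.11×10^-4 → f = 0.01767 (Haaland)
Major: h_f = f(L/D)·V²/2g = 0.01767·6417·0.5292 = 59.99 m
Minor: ΣK = 2.13; h_m = ΣK·V²/2g = 1.127 m
Total H_L = 59.99 + 1.127 = 61.12 m

H_L ≈ 61.1 m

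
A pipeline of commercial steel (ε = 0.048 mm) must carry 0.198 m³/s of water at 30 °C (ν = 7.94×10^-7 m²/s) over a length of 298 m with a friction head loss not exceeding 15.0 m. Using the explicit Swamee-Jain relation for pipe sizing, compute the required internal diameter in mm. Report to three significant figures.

Swamee-Jain (Type III): D = 0.66·[ε^1.25·(LQ²/(gh_f))^4.75 + ν·Q^9.4·(L/(gh_f))^5.2]^0.04
LQ²/(gh_f) = 0.07939; L/(gh_f) = 2.025
Term 1 = ε^1.25·(…)^4.75 = 2.37×10^-11; Term 2 = ν·Q^9.4·(…)^5.2 = 7.62×10^-12
D = 0.66·(2.37×10^-11 + 7.62×10^-12)^0.04 = 0.2508 m = 251 mm
Check: V = 4.01 m/s, Re = 1.27×10^6, f = 0.01449, h_f = 14.1 m ≈ 15.0 m ✓

D ≈ 251 mm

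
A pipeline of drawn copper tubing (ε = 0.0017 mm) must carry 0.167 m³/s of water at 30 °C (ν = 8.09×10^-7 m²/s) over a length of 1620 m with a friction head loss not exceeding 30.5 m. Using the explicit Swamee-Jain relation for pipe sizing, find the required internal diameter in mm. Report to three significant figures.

D ≈ 273 mm

Swamee-Jain (Type III): D = 0.66·[ε^1.25·(LQ²/(gh_f))^4.75 + ν·Q^9.4·(L/(gh_f))^5.2]^0.04
LQ²/(gh_f) = 0.1510; L/(gh_f) = 5.414
Term 1 = ε^1.25·(…)^4.75 = 7.73×10^-12; Term 2 = ν·Q^9.4·(…)^5.2 = 2.61×10^-10
D = 0.66·(7.73×10^-12 + 2.61×10^-10)^0.04 = 0.2733 m = 273 mm
Check: V = 2.85 m/s, Re = 9.62×10^5, f = 0.01184, h_f = 29.0 m ≈ 30.5 m ✓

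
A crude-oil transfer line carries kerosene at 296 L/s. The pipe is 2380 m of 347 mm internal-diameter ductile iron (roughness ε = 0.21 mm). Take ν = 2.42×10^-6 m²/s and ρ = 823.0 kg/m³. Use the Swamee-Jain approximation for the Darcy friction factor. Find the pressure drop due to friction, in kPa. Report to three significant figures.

V = 4Q/(πD²) = 4·0.296/(π·0.347²) = 3.130 m/s
Re = VD/ν = 3.130·0.347/2.42×10^-6 = 4.49×10^5 → turbulent
ε/D = 0.21/347 = 6.05×10^-4
Swamee-Jain: f = 0.01849
h_f = f(L/D)V²/(2g) = 0.01849·(2380/0.347)·3.130²/(2·9.81) = 63.34 m
Δp = ρg·h_f = 823.0·9.81·63.34 = 511.4 kPa

Δp ≈ 511 kPa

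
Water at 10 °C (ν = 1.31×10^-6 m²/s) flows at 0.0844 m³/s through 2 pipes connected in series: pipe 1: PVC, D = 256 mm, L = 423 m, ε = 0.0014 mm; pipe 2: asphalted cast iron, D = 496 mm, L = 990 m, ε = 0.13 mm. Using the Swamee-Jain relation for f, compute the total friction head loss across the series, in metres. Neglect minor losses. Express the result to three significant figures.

H ≈ 3.58 m

Pipe 1: V = 1.640 m/s, Re = 3.20×10^5, ε/D = 5.47×10^-6, f = 0.01427, h_1 = f(L/D)V²/2g = 3.230 m
Pipe 2: V = 0.4368 m/s, Re = 1.65×10^5, ε/D = 2.62×10^-4, f = 0.01797, h_2 = f(L/D)V²/2g = 0.3488 m
Series → Q common, losses add: H = Σh = 3.579 m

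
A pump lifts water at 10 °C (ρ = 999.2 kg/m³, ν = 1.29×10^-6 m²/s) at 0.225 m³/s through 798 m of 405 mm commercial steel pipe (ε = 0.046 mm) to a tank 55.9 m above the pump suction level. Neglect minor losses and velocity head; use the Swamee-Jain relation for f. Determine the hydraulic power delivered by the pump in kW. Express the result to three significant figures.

P_hyd ≈ 133 kW

V = 4Q/(πD²) = 1.747 m/s; Re = 5.48×10^5; ε/D = 1.14×10^-4; f = 0.01448
h_f = f(L/D)V²/2g = 4.436 m
Total head H = z + h_f = 55.9 + 4.436 = 60.34 m
P_hyd = ρgQH = 999.2·9.81·0.225·60.34 = 133.1 kW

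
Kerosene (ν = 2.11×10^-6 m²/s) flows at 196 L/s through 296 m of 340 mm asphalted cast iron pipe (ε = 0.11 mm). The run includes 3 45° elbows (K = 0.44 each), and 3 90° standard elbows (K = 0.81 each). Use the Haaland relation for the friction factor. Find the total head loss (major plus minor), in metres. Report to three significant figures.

V = 4Q/(πD²) = 2.159 m/s; V²/2g = 0.2375 m
Re = 3.48×10^5, ε/D = 3.24×10^-4 → f = 0.01676 (Haaland)
Major: h_f = f(L/D)·V²/2g = 0.01676·870.6·0.2375 = 3.466 m
Minor: ΣK = 3.75; h_m = ΣK·V²/2g = 0.8907 m
Total H_L = 3.466 + 0.8907 = 4.356 m

H_L ≈ 4.36 m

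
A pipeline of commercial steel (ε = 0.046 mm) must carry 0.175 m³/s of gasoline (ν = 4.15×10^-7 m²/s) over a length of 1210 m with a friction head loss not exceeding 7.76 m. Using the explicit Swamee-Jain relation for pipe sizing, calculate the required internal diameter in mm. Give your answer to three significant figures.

D ≈ 355 mm

Swamee-Jain (Type III): D = 0.66·[ε^1.25·(LQ²/(gh_f))^4.75 + ν·Q^9.4·(L/(gh_f))^5.2]^0.04
LQ²/(gh_f) = 0.4868; L/(gh_f) = 15.89
Term 1 = ε^1.25·(…)^4.75 = 1.24×10^-7; Term 2 = ν·Q^9.4·(…)^5.2 = 5.61×10^-8
D = 0.66·(1.24×10^-7 + 5.61×10^-8)^0.04 = 0.3546 m = 355 mm
Check: V = 1.77 m/s, Re = 1.51×10^6, f = 0.01356, h_f = 7.40 m ≈ 7.76 m ✓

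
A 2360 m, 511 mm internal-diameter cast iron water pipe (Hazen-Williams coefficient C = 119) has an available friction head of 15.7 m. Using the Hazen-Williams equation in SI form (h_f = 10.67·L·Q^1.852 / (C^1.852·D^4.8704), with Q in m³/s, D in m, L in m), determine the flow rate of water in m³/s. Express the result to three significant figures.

Rearranging: Q = [h_f·C^1.852·D^4.8704 / (10.67·L)]^(1/1.852)
Q = [15.7·119^1.852·0.511^4.8704 / (10.67·2360)]^0.540 = 0.3785 m³/s

Q ≈ 0.379 m³/s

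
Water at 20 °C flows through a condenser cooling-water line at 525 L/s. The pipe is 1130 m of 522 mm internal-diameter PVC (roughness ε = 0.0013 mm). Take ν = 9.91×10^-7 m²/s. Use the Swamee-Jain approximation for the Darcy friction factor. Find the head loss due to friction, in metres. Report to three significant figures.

h_f ≈ 7.43 m

V = 4Q/(πD²) = 4·0.525/(π·0.522²) = 2.453 m/s
Re = VD/ν = 2.453·0.522/9.91×10^-7 = 1.29×10^6 → turbulent
ε/D = 0.0013/522 = 2.49×10^-6
Swamee-Jain: f = 0.01120
h_f = f(L/D)V²/(2g) = 0.01120·(1130/0.522)·2.453²/(2·9.81) = 7.434 m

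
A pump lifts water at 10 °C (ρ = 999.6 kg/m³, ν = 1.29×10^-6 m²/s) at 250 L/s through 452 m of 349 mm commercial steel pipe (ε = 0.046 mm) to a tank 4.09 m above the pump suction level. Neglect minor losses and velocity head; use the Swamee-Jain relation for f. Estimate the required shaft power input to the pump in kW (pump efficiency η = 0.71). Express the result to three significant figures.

P_shaft ≈ 36.4 kW

V = 4Q/(πD²) = 2.613 m/s; Re = 7.07×10^5; ε/D = 1.32×10^-4; f = 0.01434
h_f = f(L/D)V²/2g = 6.466 m
Total head H = z + h_f = 4.09 + 6.466 = 10.56 m
P_hyd = ρgQH = 999.6·9.81·0.250·10.56 = 25.88 kW
P_shaft = P_hyd/η = 25.88/0.71 = 36.45 kW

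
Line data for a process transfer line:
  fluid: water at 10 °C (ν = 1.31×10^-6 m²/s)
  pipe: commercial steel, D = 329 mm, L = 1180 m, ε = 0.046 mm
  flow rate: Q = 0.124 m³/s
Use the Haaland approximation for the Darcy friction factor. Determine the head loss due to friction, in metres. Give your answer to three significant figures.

V = 4Q/(πD²) = 4·0.124/(π·0.329²) = 1.459 m/s
Re = VD/ν = 1.459·0.329/1.31×10^-6 = 3.66×10^5 → turbulent
ε/D = 0.046/329 = 1.40×10^-4
Haaland: f = 0.01520
h_f = f(L/D)V²/(2g) = 0.01520·(1180/0.329)·1.459²/(2·9.81) = 5.911 m

h_f ≈ 5.91 m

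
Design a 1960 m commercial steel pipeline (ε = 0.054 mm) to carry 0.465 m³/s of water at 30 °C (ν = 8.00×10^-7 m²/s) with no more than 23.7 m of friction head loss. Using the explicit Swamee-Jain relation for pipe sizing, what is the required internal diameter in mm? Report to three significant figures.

Swamee-Jain (Type III): D = 0.66·[ε^1.25·(LQ²/(gh_f))^4.75 + ν·Q^9.4·(L/(gh_f))^5.2]^0.04
LQ²/(gh_f) = 1.823; L/(gh_f) = 8.430
Term 1 = ε^1.25·(…)^4.75 = 8.02×10^-5; Term 2 = ν·Q^9.4·(…)^5.2 = 3.90×10^-5
D = 0.66·(8.02×10^-5 + 3.90×10^-5)^0.04 = 0.4598 m = 460 mm
Check: V = 2.80 m/s, Re = 1.61×10^6, f = 0.01333, h_f = 22.7 m ≈ 23.7 m ✓

D ≈ 460 mm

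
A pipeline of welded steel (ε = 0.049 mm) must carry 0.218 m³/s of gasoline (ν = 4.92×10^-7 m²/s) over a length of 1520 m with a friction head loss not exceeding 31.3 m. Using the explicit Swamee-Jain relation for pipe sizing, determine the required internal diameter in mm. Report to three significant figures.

Swamee-Jain (Type III): D = 0.66·[ε^1.25·(LQ²/(gh_f))^4.75 + ν·Q^9.4·(L/(gh_f))^5.2]^0.04
LQ²/(gh_f) = 0.2353; L/(gh_f) = 4.950
Term 1 = ε^1.25·(…)^4.75 = 4.24×10^-9; Term 2 = ν·Q^9.4·(…)^5.2 = 1.22×10^-9
D = 0.66·(4.24×10^-9 + 1.22×10^-9)^0.04 = 0.3083 m = 308 mm
Check: V = 2.92 m/s, Re = 1.83×10^6, f = 0.01384, h_f = 29.6 m ≈ 31.3 m ✓

D ≈ 308 mm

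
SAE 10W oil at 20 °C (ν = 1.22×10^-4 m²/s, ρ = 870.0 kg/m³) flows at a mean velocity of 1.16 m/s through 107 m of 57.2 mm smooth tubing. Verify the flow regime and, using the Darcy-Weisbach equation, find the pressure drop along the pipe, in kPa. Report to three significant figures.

Re = VD/ν = 1.16·0.05720/1.22×10^-4 = 544 → laminar (Re < 2300)
f = 64/Re = 0.1177
h_f = f(L/D)V²/(2g) = 0.1177·(107/0.05720)·1.16²/(2·9.81) = 15.10 m
Δp = ρg·h_f = 870.0·9.81·15.10 = 128.8 kPa

Δp ≈ 129 kPa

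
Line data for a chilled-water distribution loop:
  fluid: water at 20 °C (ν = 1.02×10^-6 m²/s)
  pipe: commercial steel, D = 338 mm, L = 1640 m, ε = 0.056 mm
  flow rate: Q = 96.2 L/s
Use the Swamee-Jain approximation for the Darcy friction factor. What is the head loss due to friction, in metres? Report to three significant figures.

h_f ≈ 4.47 m

V = 4Q/(πD²) = 4·0.0962/(π·0.338²) = 1.072 m/s
Re = VD/ν = 1.072·0.338/1.02×10^-6 = 3.55×10^5 → turbulent
ε/D = 0.056/338 = 1.66×10^-4
Swamee-Jain: f = 0.01572
h_f = f(L/D)V²/(2g) = 0.01572·(1640/0.338)·1.072²/(2·9.81) = 4.468 m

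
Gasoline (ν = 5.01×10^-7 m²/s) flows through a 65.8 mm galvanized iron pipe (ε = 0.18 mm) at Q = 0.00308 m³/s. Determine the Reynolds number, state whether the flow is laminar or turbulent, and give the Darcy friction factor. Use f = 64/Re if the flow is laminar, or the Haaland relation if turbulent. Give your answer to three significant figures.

V = 4Q/(πD²) = 0.9058 m/s
Re = VD/ν = 0.9058·0.0658/5.01×10^-7 = 1.19×10^5
Re > 4000 → turbulent; ε/D = 0.00274
Haaland: f = 0.02660

Re ≈ 1.19×10^5; turbulent; f ≈ 0.0266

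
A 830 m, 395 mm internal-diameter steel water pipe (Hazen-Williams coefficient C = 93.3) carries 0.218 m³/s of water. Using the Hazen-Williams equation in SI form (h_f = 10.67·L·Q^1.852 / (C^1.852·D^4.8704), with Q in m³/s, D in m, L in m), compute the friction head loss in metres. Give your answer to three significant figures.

h_f = 10.67·830·0.218^1.852 / (93.3^1.852·0.395^4.8704) = 10.93 m

h_f ≈ 10.9 m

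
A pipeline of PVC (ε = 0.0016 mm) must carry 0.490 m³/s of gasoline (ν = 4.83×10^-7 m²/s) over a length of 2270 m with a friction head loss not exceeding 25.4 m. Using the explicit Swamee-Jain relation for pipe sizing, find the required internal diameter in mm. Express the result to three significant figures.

D ≈ 447 mm

Swamee-Jain (Type III): D = 0.66·[ε^1.25·(LQ²/(gh_f))^4.75 + ν·Q^9.4·(L/(gh_f))^5.2]^0.04
LQ²/(gh_f) = 2.187; L/(gh_f) = 9.110
Term 1 = ε^1.25·(…)^4.75 = 2.34×10^-6; Term 2 = ν·Q^9.4·(…)^5.2 = 5.77×10^-5
D = 0.66·(2.34×10^-6 + 5.77×10^-5)^0.04 = 0.4474 m = 447 mm
Check: V = 3.12 m/s, Re = 2.89×10^6, f = 0.009959, h_f = 25.0 m ≈ 25.4 m ✓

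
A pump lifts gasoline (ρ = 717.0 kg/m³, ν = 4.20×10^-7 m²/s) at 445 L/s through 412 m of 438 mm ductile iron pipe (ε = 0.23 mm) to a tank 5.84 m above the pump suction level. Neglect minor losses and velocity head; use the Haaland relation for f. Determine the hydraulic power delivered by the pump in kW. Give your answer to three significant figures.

V = 4Q/(πD²) = 2.953 m/s; Re = 3.08×10^6; ε/D = 5.25×10^-4; f = 0.01706
h_f = f(L/D)V²/2g = 7.134 m
Total head H = z + h_f = 5.84 + 7.134 = 12.97 m
P_hyd = ρgQH = 717.0·9.81·0.445·12.97 = 40.61 kW

P_hyd ≈ 40.6 kW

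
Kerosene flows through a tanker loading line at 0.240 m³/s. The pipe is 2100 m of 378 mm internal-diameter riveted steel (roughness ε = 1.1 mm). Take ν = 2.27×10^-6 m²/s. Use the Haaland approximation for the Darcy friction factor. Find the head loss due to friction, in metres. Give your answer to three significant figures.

h_f ≈ 34.1 m

V = 4Q/(πD²) = 4·0.240/(π·0.378²) = 2.139 m/s
Re = VD/ν = 2.139·0.378/2.27×10^-6 = 3.56×10^5 → turbulent
ε/D = 1.1/378 = 0.00291
Haaland: f = 0.02634
h_f = f(L/D)V²/(2g) = 0.02634·(2100/0.378)·2.139²/(2·9.81) = 34.12 m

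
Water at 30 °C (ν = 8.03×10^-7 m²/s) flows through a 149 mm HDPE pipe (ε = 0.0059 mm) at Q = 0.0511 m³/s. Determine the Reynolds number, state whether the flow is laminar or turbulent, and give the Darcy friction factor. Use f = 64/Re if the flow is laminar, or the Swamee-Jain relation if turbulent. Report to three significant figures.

Re ≈ 5.44×10^5; turbulent; f ≈ 0.0135

V = 4Q/(πD²) = 2.931 m/s
Re = VD/ν = 2.931·0.149/8.03×10^-7 = 5.44×10^5
Re > 4000 → turbulent; ε/D = 3.96×10^-5
Swamee-Jain: f = 0.01353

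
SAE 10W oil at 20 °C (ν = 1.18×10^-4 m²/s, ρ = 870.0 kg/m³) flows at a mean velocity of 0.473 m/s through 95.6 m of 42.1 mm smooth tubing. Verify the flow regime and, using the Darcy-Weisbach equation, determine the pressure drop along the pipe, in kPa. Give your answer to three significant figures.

Re = VD/ν = 0.473·0.04210/1.18×10^-4 = 169 → laminar (Re < 2300)
f = 64/Re = 0.3792
h_f = f(L/D)V²/(2g) = 0.3792·(95.6/0.04210)·0.473²/(2·9.81) = 9.820 m
Δp = ρg·h_f = 870.0·9.81·9.820 = 83.81 kPa

Δp ≈ 83.8 kPa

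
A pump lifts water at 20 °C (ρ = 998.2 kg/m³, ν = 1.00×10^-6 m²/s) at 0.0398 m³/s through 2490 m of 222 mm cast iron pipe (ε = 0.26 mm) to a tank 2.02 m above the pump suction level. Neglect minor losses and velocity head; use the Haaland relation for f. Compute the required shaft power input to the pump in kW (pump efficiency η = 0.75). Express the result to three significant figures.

P_shaft ≈ 7.78 kW

V = 4Q/(πD²) = 1.028 m/s; Re = 2.28×10^5; ε/D = 0.00117; f = 0.02144
h_f = f(L/D)V²/2g = 12.96 m
Total head H = z + h_f = 2.02 + 12.96 = 14.98 m
P_hyd = ρgQH = 998.2·9.81·0.0398·14.98 = 5.838 kW
P_shaft = P_hyd/η = 5.838/0.75 = 7.784 kW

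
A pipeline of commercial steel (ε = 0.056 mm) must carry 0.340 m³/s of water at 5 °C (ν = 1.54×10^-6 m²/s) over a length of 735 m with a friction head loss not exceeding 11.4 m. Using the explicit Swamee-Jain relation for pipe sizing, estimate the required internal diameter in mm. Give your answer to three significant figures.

Swamee-Jain (Type III): D = 0.66·[ε^1.25·(LQ²/(gh_f))^4.75 + ν·Q^9.4·(L/(gh_f))^5.2]^0.04
LQ²/(gh_f) = 0.7598; L/(gh_f) = 6.572
Term 1 = ε^1.25·(…)^4.75 = 1.31×10^-6; Term 2 = ν·Q^9.4·(…)^5.2 = 1.09×10^-6
D = 0.66·(1.31×10^-6 + 1.09×10^-6)^0.04 = 0.3933 m = 393 mm
Check: V = 2.80 m/s, Re = 7.15×10^5, f = 0.01446, h_f = 10.8 m ≈ 11.4 m ✓

D ≈ 393 mm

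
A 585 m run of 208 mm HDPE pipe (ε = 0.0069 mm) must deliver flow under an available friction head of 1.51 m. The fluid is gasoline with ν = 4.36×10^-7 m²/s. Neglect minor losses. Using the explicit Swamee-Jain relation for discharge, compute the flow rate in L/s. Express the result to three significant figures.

Q ≈ 29.4 L/s

Swamee-Jain (Type II): Q = -0.965·√(gD⁵h_f/L)·ln[ε/(3.7D) + √(3.17ν²L/(gD³h_f))]
√(gD⁵h_f/L) = √(9.81·0.208⁵·1.51/585) = 0.003140
ε/(3.7D) = 8.97×10^-6; √(3.17ν²L/(gD³h_f)) = 5.14×10^-5
Q = -0.965·0.003140·ln(6.039×10^-5) = 0.02943 m³/s
Check: V = 0.866 m/s, Re = 4.13×10^5, f = 0.01401, h_f = 1.51 m ≈ 1.51 m ✓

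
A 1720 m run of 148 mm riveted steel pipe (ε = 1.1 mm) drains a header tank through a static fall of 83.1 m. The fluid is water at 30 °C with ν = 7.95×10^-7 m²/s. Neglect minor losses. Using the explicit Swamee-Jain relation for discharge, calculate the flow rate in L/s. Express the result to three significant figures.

Swamee-Jain (Type II): Q = -0.965·√(gD⁵h_f/L)·ln[ε/(3.7D) + √(3.17ν²L/(gD³h_f))]
√(gD⁵h_f/L) = √(9.81·0.148⁵·83.1/1720) = 0.005801
ε/(3.7D) = 0.00201; √(3.17ν²L/(gD³h_f)) = 3.61×10^-5
Q = -0.965·0.005801·ln(0.002045) = 0.03467 m³/s
Check: V = 2.02 m/s, Re = 3.75×10^5, f = 0.03467, h_f = 83.4 m ≈ 83.1 m ✓

Q ≈ 34.7 L/s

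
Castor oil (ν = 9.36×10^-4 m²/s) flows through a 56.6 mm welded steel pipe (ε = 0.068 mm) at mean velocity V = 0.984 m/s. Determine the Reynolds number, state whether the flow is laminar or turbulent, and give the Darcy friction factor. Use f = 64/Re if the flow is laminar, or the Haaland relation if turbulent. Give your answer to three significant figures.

Re = VD/ν = 0.9840·0.0566/9.36×10^-4 = 59.5
Re < 2300 → laminar → f = 64/Re = 1.076

Re ≈ 59.5; laminar; f = 64/Re ≈ 1.08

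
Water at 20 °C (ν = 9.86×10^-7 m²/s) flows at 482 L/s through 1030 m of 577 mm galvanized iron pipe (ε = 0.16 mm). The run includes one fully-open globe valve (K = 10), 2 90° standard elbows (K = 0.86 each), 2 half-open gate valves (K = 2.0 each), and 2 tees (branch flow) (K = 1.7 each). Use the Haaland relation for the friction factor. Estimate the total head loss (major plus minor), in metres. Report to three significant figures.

H_L ≈ 8.06 m

V = 4Q/(πD²) = 1.843 m/s; V²/2g = 0.1732 m
Re = 1.08×10^6, ε/D = 2.77×10^-4 → f = 0.01535 (Haaland)
Major: h_f = f(L/D)·V²/2g = 0.01535·1785·0.1732 = 4.744 m
Minor: ΣK = 19.1; h_m = ΣK·V²/2g = 3.311 m
Total H_L = 4.744 + 3.311 = 8.056 m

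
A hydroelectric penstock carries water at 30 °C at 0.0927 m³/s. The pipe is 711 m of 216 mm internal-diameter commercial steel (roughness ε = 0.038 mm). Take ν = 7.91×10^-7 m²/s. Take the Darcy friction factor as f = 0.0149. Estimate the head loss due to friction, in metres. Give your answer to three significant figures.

V = 4Q/(πD²) = 4·0.0927/(π·0.216²) = 2.530 m/s
h_f = f(L/D)V²/(2g) = 0.01490·(711/0.216)·2.530²/(2·9.81) = 16.00 m

h_f ≈ 16.0 m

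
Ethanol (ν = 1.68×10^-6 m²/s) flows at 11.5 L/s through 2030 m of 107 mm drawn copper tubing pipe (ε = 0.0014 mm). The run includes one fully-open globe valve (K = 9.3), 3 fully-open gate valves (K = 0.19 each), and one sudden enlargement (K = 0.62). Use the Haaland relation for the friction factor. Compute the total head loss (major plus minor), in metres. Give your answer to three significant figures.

V = 4Q/(πD²) = 1.279 m/s; V²/2g = 0.08336 m
Re = 8.15×10^4, ε/D = 1.31×10^-5 → f = 0.01865 (Haaland)
Major: h_f = f(L/D)·V²/2g = 0.01865·18972·0.08336 = 29.50 m
Minor: ΣK = 10.5; h_m = ΣK·V²/2g = 0.8745 m
Total H_L = 29.50 + 0.8745 = 30.38 m

H_L ≈ 30.4 m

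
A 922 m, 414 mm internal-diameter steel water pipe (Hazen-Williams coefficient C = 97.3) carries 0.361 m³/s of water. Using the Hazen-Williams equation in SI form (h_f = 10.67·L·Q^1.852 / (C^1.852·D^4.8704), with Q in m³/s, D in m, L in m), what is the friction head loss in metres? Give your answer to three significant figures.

h_f = 10.67·922·0.361^1.852 / (97.3^1.852·0.414^4.8704) = 22.74 m

h_f ≈ 22.7 m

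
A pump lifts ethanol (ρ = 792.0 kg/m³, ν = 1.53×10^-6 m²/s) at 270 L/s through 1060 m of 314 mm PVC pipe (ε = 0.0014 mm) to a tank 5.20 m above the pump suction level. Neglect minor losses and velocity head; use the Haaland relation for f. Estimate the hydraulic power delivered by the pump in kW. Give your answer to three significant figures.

P_hyd ≈ 65.0 kW

V = 4Q/(πD²) = 3.487 m/s; Re = 7.16×10^5; ε/D = 4.46×10^-6; f = 0.01233
h_f = f(L/D)V²/2g = 25.78 m
Total head H = z + h_f = 5.20 + 25.78 = 30.98 m
P_hyd = ρgQH = 792.0·9.81·0.270·30.98 = 65.00 kW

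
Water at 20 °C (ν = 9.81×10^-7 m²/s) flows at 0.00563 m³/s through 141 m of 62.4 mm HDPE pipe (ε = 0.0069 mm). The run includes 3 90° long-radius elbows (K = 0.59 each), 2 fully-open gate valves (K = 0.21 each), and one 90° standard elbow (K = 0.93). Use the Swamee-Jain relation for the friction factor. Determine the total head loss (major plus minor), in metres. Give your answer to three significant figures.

H_L ≈ 7.56 m

V = 4Q/(πD²) = 1.841 m/s; V²/2g = 0.1727 m
Re = 1.17×10^5, ε/D = 1.11×10^-4 → f = 0.01799 (Swamee-Jain)
Major: h_f = f(L/D)·V²/2g = 0.01799·2260·0.1727 = 7.024 m
Minor: ΣK = 3.12; h_m = ΣK·V²/2g = 0.5390 m
Total H_L = 7.024 + 0.5390 = 7.563 m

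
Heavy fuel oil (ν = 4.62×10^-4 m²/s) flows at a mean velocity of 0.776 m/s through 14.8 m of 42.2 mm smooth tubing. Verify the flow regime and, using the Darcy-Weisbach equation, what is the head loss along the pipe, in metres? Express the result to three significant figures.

h_f ≈ 9.72 m

Re = VD/ν = 0.776·0.04220/4.62×10^-4 = 70.9 → laminar (Re < 2300)
f = 64/Re = 0.9029
h_f = f(L/D)V²/(2g) = 0.9029·(14.8/0.04220)·0.776²/(2·9.81) = 9.719 m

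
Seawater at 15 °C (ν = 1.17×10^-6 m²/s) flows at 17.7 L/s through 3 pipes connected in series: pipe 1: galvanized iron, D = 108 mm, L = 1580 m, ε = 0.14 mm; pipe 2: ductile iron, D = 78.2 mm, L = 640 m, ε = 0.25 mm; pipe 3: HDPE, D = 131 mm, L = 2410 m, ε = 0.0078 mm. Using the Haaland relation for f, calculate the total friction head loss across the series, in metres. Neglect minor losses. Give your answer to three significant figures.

Pipe 1: V = 1.932 m/s, Re = 1.78×10^5, ε/D = 0.00130, f = 0.02214, h_1 = f(L/D)V²/2g = 61.63 m
Pipe 2: V = 3.685 m/s, Re = 2.46×10^5, ε/D = 0.00320, f = 0.02716, h_2 = f(L/D)V²/2g = 153.9 m
Pipe 3: V = 1.313 m/s, Re = 1.47×10^5, ε/D = 5.95×10^-5, f = 0.01680, h_3 = f(L/D)V²/2g = 27.16 m
Series → Q common, losses add: H = Σh = 242.7 m

H ≈ 243 m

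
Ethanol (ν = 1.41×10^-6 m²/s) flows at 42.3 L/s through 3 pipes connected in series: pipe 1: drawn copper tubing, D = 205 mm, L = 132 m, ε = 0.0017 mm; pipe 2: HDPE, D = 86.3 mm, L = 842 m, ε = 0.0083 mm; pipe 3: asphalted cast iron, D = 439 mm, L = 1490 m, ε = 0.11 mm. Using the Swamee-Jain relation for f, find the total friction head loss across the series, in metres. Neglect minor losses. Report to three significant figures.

H ≈ 382 m

Pipe 1: V = 1.282 m/s, Re = 1.86×10^5, ε/D = 8.29×10^-6, f = 0.01582, h_1 = f(L/D)V²/2g = 0.8528 m
Pipe 2: V = 7.232 m/s, Re = 4.43×10^5, ε/D = 9.62×10^-5, f = 0.01463, h_2 = f(L/D)V²/2g = 380.6 m
Pipe 3: V = 0.2795 m/s, Re = 8.70×10^4, ε/D = 2.51×10^-4, f = 0.01969, h_3 = f(L/D)V²/2g = 0.2660 m
Series → Q common, losses add: H = Σh = 381.7 m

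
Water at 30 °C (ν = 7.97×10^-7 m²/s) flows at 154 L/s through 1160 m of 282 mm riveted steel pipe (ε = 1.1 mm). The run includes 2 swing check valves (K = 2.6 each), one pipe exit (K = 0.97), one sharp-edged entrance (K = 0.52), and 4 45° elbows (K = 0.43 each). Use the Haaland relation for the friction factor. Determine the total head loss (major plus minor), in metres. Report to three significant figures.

H_L ≈ 38.8 m

V = 4Q/(πD²) = 2.466 m/s; V²/2g = 0.3099 m
Re = 8.72×10^5, ε/D = 0.00390 → f = 0.02838 (Haaland)
Major: h_f = f(L/D)·V²/2g = 0.02838·4113·0.3099 = 36.18 m
Minor: ΣK = 8.41; h_m = ΣK·V²/2g = 2.606 m
Total H_L = 36.18 + 2.606 = 38.78 m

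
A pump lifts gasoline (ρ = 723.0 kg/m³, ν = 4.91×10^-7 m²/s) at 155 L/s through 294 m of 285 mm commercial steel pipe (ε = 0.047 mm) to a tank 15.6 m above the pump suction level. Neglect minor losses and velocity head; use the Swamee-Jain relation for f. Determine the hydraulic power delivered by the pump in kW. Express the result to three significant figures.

P_hyd ≈ 22.0 kW

V = 4Q/(πD²) = 2.430 m/s; Re = 1.41×10^6; ε/D = 1.65×10^-4; f = 0.01409
h_f = f(L/D)V²/2g = 4.373 m
Total head H = z + h_f = 15.6 + 4.373 = 19.97 m
P_hyd = ρgQH = 723.0·9.81·0.155·19.97 = 21.96 kW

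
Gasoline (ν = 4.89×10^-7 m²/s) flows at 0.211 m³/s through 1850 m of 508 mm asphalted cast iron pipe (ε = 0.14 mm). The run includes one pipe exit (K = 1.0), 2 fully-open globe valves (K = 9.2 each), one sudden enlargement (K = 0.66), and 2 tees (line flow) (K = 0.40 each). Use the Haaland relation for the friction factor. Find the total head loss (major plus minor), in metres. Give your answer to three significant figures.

V = 4Q/(πD²) = 1.041 m/s; V²/2g = 0.05524 m
Re = 1.08×10^6, ε/D = 2.76×10^-4 → f = 0.01533 (Haaland)
Major: h_f = f(L/D)·V²/2g = 0.01533·3642·0.05524 = 3.083 m
Minor: ΣK = 20.9; h_m = ΣK·V²/2g = 1.152 m
Total H_L = 3.083 + 1.152 = 4.236 m

H_L ≈ 4.24 m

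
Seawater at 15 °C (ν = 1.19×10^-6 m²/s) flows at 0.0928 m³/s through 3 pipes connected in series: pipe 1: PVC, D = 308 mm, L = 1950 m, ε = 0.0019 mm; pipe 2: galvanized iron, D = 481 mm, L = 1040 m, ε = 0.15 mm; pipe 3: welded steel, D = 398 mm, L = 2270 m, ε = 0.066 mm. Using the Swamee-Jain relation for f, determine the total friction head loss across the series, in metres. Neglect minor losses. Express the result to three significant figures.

H ≈ 10.3 m

Pipe 1: V = 1.246 m/s, Re = 3.22×10^5, ε/D = 6.17×10^-6, f = 0.01426, h_1 = f(L/D)V²/2g = 7.138 m
Pipe 2: V = 0.5107 m/s, Re = 2.06×10^5, ε/D = 3.12×10^-4, f = 0.01780, h_2 = f(L/D)V²/2g = 0.5116 m
Pipe 3: V = 0.7459 m/s, Re = 2.49×10^5, ε/D = 1.66×10^-4, f = 0.01640, h_3 = f(L/D)V²/2g = 2.652 m
Series → Q common, losses add: H = Σh = 10.30 m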